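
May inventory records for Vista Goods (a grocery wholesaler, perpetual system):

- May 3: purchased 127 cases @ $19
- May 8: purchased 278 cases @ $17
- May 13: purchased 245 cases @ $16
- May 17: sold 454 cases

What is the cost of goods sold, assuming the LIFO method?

May 17, 454 sold [LIFO — newest first]: 245 @ $16 + 209 @ $17 = $7,473
Ending inventory: 127 @ $19 + 69 @ $17 = $3,586
Check: goods available $11,059 = COGS $7,473 + ending $3,586

COGS = $7,473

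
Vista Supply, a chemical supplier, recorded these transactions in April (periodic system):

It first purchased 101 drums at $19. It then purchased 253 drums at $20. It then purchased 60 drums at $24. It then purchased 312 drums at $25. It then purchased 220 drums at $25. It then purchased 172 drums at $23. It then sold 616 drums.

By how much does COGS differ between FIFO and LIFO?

FIFO COGS: 101 @ $19 + 253 @ $20 + 60 @ $24 + 202 @ $25 = $13,469
LIFO COGS: 172 @ $23 + 220 @ $25 + 224 @ $25 = $15,056
Difference = |$13,469 − $15,056| = $1,587

$1,587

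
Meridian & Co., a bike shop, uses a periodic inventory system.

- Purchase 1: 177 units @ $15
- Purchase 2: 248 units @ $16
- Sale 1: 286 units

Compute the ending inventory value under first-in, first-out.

Sale 1 (286) [FIFO — oldest first]: 177 @ $15 + 109 @ $16 = $4,399
Ending inventory: 139 @ $16 = $2,224

Ending inventory = $2,224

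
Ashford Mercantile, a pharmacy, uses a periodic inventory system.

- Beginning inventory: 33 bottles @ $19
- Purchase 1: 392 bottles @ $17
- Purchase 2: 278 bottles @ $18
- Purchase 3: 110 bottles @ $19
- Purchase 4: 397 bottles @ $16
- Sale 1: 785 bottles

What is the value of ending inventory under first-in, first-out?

Sale 1 (785) [FIFO — oldest first]: 33 @ $19 + 392 @ $17 + 278 @ $18 + 82 @ $19 = $13,853
Ending inventory: 28 @ $19 + 397 @ $16 = $6,884

Ending inventory = $6,884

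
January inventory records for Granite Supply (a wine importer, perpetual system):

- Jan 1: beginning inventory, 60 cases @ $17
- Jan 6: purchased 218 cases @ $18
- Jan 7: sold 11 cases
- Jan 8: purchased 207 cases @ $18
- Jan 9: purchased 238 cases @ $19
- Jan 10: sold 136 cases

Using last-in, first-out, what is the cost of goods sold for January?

COGS = $2,782

Jan 7, 11 sold [LIFO — newest first]: 11 @ $18 = $198
Jan 10, 136 sold [LIFO — newest first]: 136 @ $19 = $2,584
Total COGS = $198 + $2,584 = $2,782
Ending inventory: 60 @ $17 + 207 @ $18 + 207 @ $18 + 102 @ $19 = $10,410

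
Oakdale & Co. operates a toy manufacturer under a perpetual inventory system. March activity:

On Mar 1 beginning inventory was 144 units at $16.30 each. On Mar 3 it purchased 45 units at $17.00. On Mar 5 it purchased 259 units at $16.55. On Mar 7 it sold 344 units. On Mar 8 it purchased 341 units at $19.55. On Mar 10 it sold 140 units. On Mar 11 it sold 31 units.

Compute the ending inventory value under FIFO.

Mar 7, 344 sold [FIFO — oldest first]: 144 @ $16.30 + 45 @ $17.00 + 155 @ $16.55 = $5,677.45
Mar 10, 140 sold [FIFO — oldest first]: 104 @ $16.55 + 36 @ $19.55 = $2,425.00
Mar 11, 31 sold [FIFO — oldest first]: 31 @ $19.55 = $606.05
Total COGS = $5,677.45 + $2,425.00 + $606.05 = $8,708.50
Ending inventory: 274 @ $19.55 = $5,356.70

Ending inventory = $5,356.70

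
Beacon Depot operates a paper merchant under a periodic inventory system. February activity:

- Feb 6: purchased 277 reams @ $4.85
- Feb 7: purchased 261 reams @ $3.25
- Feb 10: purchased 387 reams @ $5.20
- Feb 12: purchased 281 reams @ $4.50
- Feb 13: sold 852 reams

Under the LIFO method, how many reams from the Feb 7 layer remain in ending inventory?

77

Feb 13, 852 sold [LIFO — newest first]: 281 @ $4.50 + 387 @ $5.20 + 184 @ $3.25 = $3,874.90
Ending inventory: 277 @ $4.85 + 77 @ $3.25 = $1,593.70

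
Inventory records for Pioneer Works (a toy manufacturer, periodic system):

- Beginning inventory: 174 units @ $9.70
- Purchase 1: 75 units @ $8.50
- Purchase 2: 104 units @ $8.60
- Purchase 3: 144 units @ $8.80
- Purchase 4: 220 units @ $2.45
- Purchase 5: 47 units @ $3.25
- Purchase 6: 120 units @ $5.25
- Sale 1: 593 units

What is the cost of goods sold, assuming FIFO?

Sale 1 (593) [FIFO — oldest first]: 174 @ $9.70 + 75 @ $8.50 + 104 @ $8.60 + 144 @ $8.80 + 96 @ $2.45 = $4,722.10
Ending inventory: 124 @ $2.45 + 47 @ $3.25 + 120 @ $5.25 = $1,086.55

COGS = $4,722.10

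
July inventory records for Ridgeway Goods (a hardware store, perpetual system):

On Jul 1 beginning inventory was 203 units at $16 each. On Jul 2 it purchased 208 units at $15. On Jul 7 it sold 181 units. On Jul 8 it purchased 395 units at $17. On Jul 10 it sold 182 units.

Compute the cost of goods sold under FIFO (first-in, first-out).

COGS = $5,648

Jul 7, 181 sold [FIFO — oldest first]: 181 @ $16 = $2,896
Jul 10, 182 sold [FIFO — oldest first]: 22 @ $16 + 160 @ $15 = $2,752
Total COGS = $2,896 + $2,752 = $5,648
Ending inventory: 48 @ $15 + 395 @ $17 = $7,435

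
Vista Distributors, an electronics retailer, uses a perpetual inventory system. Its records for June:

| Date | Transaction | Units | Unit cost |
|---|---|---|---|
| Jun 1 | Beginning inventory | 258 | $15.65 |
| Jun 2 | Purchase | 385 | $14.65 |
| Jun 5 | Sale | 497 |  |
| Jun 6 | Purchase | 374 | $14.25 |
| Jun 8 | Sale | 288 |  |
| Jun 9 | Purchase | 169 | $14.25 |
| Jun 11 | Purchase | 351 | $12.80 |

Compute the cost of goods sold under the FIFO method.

COGS = $11,701.45

Jun 5, 497 sold [FIFO — oldest first]: 258 @ $15.65 + 239 @ $14.65 = $7,539.05
Jun 8, 288 sold [FIFO — oldest first]: 146 @ $14.65 + 142 @ $14.25 = $4,162.40
Total COGS = $7,539.05 + $4,162.40 = $11,701.45
Ending inventory: 232 @ $14.25 + 169 @ $14.25 + 351 @ $12.80 = $10,207.05
Check: goods available $21,908.50 = COGS $11,701.45 + ending $10,207.05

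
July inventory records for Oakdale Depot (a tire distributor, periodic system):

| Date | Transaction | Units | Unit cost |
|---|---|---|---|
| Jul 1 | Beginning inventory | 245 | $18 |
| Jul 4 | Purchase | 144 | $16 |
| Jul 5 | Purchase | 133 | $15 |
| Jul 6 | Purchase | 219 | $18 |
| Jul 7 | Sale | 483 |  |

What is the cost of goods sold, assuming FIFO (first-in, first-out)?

COGS = $8,124

Jul 7, 483 sold [FIFO — oldest first]: 245 @ $18 + 144 @ $16 + 94 @ $15 = $8,124
Ending inventory: 39 @ $15 + 219 @ $18 = $4,527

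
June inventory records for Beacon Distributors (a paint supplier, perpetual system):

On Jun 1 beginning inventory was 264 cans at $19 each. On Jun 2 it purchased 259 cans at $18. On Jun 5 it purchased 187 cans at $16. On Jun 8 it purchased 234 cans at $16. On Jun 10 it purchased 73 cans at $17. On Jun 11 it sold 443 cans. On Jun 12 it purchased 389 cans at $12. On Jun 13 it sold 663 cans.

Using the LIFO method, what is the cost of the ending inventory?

Jun 11, 443 sold [LIFO — newest first]: 73 @ $17 + 234 @ $16 + 136 @ $16 = $7,161
Jun 13, 663 sold [LIFO — newest first]: 389 @ $12 + 51 @ $16 + 223 @ $18 = $9,498
Total COGS = $7,161 + $9,498 = $16,659
Ending inventory: 264 @ $19 + 36 @ $18 = $5,664

Ending inventory = $5,664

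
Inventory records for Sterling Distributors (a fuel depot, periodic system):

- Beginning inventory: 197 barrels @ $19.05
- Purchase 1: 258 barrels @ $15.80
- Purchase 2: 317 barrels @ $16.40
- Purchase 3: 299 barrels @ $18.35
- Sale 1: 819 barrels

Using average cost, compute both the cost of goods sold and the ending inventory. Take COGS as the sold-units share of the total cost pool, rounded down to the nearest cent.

COGS = $14,158.30; ending inventory = $4,356.40

Sale 1, sell 819: 819/1071 × $18,514.70 → $14,158.30
Ending inventory (cost pool remaining) = $4,356.40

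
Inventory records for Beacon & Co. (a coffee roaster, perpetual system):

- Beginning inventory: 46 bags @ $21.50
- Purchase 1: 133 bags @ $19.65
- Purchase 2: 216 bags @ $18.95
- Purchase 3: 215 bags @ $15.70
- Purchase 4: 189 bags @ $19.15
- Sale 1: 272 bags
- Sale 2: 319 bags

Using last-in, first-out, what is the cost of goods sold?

COGS = $10,538.50

Sale 1 (272) [LIFO — newest first]: 189 @ $19.15 + 83 @ $15.70 = $4,922.45
Sale 2 (319) [LIFO — newest first]: 132 @ $15.70 + 187 @ $18.95 = $5,616.05
Total COGS = $4,922.45 + $5,616.05 = $10,538.50
Ending inventory: 46 @ $21.50 + 133 @ $19.65 + 29 @ $18.95 = $4,152.00
Check: goods available $14,690.50 = COGS $10,538.50 + ending $4,152.00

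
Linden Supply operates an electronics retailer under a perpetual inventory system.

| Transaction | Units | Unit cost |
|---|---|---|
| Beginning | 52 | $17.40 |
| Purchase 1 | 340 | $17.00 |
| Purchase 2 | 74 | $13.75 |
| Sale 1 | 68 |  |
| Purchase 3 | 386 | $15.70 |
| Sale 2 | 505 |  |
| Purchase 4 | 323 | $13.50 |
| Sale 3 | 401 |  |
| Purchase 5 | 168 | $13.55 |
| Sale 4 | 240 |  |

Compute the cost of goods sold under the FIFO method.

Sale 1 (68) [FIFO — oldest first]: 52 @ $17.40 + 16 @ $17.00 = $1,176.80
Sale 2 (505) [FIFO — oldest first]: 324 @ $17.00 + 74 @ $13.75 + 107 @ $15.70 = $8,205.40
Sale 3 (401) [FIFO — oldest first]: 279 @ $15.70 + 122 @ $13.50 = $6,027.30
Sale 4 (240) [FIFO — oldest first]: 201 @ $13.50 + 39 @ $13.55 = $3,241.95
Total COGS = $1,176.80 + $8,205.40 + $6,027.30 + $3,241.95 = $18,651.45
Ending inventory: 129 @ $13.55 = $1,747.95

COGS = $18,651.45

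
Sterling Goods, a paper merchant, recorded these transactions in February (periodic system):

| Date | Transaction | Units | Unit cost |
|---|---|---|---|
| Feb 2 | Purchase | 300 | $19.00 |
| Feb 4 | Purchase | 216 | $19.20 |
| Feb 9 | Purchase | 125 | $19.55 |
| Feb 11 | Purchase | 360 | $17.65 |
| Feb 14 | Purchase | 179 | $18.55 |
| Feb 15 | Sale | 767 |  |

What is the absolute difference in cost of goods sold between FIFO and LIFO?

FIFO COGS: 300 @ $19.00 + 216 @ $19.20 + 125 @ $19.55 + 126 @ $17.65 = $14,514.85
LIFO COGS: 179 @ $18.55 + 360 @ $17.65 + 125 @ $19.55 + 103 @ $19.20 = $14,095.80
Difference = |$14,514.85 − $14,095.80| = $419.05

$419.05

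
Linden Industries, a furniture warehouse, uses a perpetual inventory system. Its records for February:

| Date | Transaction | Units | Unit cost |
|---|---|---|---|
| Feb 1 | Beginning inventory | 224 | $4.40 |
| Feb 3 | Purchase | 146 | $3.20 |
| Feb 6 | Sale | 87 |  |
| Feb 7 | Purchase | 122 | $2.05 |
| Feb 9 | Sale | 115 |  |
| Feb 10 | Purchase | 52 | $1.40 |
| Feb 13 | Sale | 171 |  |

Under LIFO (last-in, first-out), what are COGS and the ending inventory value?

COGS = $1,023.30; ending inventory = $752.40

Feb 6, 87 sold [LIFO — newest first]: 87 @ $3.20 = $278.40
Feb 9, 115 sold [LIFO — newest first]: 115 @ $2.05 = $235.75
Feb 13, 171 sold [LIFO — newest first]: 52 @ $1.40 + 7 @ $2.05 + 59 @ $3.20 + 53 @ $4.40 = $509.15
Total COGS = $278.40 + $235.75 + $509.15 = $1,023.30
Ending inventory: 171 @ $4.40 = $752.40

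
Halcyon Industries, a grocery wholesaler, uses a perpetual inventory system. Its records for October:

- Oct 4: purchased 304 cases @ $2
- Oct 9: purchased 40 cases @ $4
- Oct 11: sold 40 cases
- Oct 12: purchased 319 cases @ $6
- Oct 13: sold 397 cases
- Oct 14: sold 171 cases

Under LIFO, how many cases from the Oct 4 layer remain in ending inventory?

Oct 11, 40 sold [LIFO — newest first]: 40 @ $4 = $160
Oct 13, 397 sold [LIFO — newest first]: 319 @ $6 + 78 @ $2 = $2,070
Oct 14, 171 sold [LIFO — newest first]: 171 @ $2 = $342
Total COGS = $160 + $2,070 + $342 = $2,572
Ending inventory: 55 @ $2 = $110
Check: goods available $2,682 = COGS $2,572 + ending $110

55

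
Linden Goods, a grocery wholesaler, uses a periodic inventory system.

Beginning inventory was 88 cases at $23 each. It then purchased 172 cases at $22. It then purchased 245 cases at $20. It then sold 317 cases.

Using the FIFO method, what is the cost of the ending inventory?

Ending inventory = $3,760

Sale 1 (317) [FIFO — oldest first]: 88 @ $23 + 172 @ $22 + 57 @ $20 = $6,948
Ending inventory: 188 @ $20 = $3,760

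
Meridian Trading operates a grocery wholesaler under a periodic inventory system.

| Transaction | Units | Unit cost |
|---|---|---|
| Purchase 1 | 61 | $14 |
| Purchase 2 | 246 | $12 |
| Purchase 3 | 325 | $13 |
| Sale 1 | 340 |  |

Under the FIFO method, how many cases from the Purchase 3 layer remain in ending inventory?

Sale 1 (340) [FIFO — oldest first]: 61 @ $14 + 246 @ $12 + 33 @ $13 = $4,235
Ending inventory: 292 @ $13 = $3,796

292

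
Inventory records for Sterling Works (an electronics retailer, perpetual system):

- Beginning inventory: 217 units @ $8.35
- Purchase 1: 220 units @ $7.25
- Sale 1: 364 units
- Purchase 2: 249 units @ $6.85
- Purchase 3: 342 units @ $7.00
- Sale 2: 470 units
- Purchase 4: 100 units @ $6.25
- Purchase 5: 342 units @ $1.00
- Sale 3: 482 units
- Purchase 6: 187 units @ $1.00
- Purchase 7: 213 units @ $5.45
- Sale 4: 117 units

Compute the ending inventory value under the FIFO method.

Ending inventory = $1,384.85

Sale 1 (364) [FIFO — oldest first]: 217 @ $8.35 + 147 @ $7.25 = $2,877.70
Sale 2 (470) [FIFO — oldest first]: 73 @ $7.25 + 249 @ $6.85 + 148 @ $7.00 = $3,270.90
Sale 3 (482) [FIFO — oldest first]: 194 @ $7.00 + 100 @ $6.25 + 188 @ $1.00 = $2,171.00
Sale 4 (117) [FIFO — oldest first]: 117 @ $1.00 = $117.00
Total COGS = $2,877.70 + $3,270.90 + $2,171.00 + $117.00 = $8,436.60
Ending inventory: 37 @ $1.00 + 187 @ $1.00 + 213 @ $5.45 = $1,384.85
Check: goods available $9,821.45 = COGS $8,436.60 + ending $1,384.85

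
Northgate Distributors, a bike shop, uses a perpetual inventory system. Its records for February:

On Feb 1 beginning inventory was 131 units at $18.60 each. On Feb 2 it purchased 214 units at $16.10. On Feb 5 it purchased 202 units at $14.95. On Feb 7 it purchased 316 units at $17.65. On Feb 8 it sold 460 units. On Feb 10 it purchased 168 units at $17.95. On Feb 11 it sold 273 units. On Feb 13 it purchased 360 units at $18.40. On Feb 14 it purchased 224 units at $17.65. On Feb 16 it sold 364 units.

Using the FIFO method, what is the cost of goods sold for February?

COGS = $18,709.30

Feb 8, 460 sold [FIFO — oldest first]: 131 @ $18.60 + 214 @ $16.10 + 115 @ $14.95 = $7,601.25
Feb 11, 273 sold [FIFO — oldest first]: 87 @ $14.95 + 186 @ $17.65 = $4,583.55
Feb 16, 364 sold [FIFO — oldest first]: 130 @ $17.65 + 168 @ $17.95 + 66 @ $18.40 = $6,524.50
Total COGS = $7,601.25 + $4,583.55 + $6,524.50 = $18,709.30
Ending inventory: 294 @ $18.40 + 224 @ $17.65 = $9,363.20
Check: goods available $28,072.50 = COGS $18,709.30 + ending $9,363.20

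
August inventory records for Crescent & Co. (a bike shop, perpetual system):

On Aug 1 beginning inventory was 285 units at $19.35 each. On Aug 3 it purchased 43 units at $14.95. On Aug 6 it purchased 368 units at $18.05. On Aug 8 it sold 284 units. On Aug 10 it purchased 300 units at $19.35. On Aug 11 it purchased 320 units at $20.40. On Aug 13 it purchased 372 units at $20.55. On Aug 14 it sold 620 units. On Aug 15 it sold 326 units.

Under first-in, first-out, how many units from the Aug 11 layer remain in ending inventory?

86

Aug 8, 284 sold [FIFO — oldest first]: 284 @ $19.35 = $5,495.40
Aug 14, 620 sold [FIFO — oldest first]: 1 @ $19.35 + 43 @ $14.95 + 368 @ $18.05 + 208 @ $19.35 = $11,329.40
Aug 15, 326 sold [FIFO — oldest first]: 92 @ $19.35 + 234 @ $20.40 = $6,553.80
Total COGS = $5,495.40 + $11,329.40 + $6,553.80 = $23,378.60
Ending inventory: 86 @ $20.40 + 372 @ $20.55 = $9,399.00
Check: goods available $32,777.60 = COGS $23,378.60 + ending $9,399.00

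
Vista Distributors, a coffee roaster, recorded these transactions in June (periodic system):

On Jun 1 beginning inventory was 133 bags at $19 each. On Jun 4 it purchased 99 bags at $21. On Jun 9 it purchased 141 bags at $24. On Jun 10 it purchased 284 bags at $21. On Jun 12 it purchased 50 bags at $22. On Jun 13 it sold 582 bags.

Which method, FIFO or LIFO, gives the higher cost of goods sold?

LIFO

FIFO COGS: 133 @ $19 + 99 @ $21 + 141 @ $24 + 209 @ $21 = $12,379
LIFO COGS: 50 @ $22 + 284 @ $21 + 141 @ $24 + 99 @ $21 + 8 @ $19 = $12,679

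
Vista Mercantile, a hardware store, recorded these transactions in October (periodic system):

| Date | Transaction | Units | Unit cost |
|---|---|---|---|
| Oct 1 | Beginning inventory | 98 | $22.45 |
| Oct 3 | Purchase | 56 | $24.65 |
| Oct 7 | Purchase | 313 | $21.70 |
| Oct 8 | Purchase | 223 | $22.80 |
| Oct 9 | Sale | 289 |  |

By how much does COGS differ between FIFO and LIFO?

FIFO COGS: 98 @ $22.45 + 56 @ $24.65 + 135 @ $21.70 = $6,510.00
LIFO COGS: 223 @ $22.80 + 66 @ $21.70 = $6,516.60
Difference = |$6,510.00 − $6,516.60| = $6.60

$6.60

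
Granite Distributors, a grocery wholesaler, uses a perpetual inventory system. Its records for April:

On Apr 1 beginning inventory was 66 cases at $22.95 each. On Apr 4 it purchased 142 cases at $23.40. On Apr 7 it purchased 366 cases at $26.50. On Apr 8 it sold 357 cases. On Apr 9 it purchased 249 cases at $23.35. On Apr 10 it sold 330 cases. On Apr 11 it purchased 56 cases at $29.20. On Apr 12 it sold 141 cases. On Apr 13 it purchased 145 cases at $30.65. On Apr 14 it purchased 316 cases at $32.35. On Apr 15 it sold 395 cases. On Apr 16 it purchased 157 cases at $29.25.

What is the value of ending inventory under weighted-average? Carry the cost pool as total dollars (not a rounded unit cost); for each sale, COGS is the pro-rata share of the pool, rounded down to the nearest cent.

After Apr 1: 66 on hand, pool $1,514.70 (≈ $22.9500 each)
After Apr 4: 208 on hand, pool $4,837.50 (≈ $23.2572 each)
After Apr 7: 574 on hand, pool $14,536.50 (≈ $25.3249 each)
Apr 8, sell 357: 357/574 × $14,536.50 → $9,040.99
After Apr 9: 466 on hand, pool $11,309.66 (≈ $24.2697 each)
Apr 10, sell 330: 330/466 × $11,309.66 → $8,008.98
After Apr 11: 192 on hand, pool $4,935.88 (≈ $25.7077 each)
Apr 12, sell 141: 141/192 × $4,935.88 → $3,624.78
After Apr 13: 196 on hand, pool $5,755.35 (≈ $29.3640 each)
After Apr 14: 512 on hand, pool $15,977.95 (≈ $31.2069 each)
Apr 15, sell 395: 395/512 × $15,977.95 → $12,326.73
After Apr 16: 274 on hand, pool $8,243.47 (≈ $30.0857 each)
Total COGS = $9,040.99 + $8,008.98 + $3,624.78 + $12,326.73 = $33,001.48
Ending inventory (cost pool remaining) = $8,243.47
Check: goods available $41,244.95 = COGS $33,001.48 + ending $8,243.47

Ending inventory = $8,243.47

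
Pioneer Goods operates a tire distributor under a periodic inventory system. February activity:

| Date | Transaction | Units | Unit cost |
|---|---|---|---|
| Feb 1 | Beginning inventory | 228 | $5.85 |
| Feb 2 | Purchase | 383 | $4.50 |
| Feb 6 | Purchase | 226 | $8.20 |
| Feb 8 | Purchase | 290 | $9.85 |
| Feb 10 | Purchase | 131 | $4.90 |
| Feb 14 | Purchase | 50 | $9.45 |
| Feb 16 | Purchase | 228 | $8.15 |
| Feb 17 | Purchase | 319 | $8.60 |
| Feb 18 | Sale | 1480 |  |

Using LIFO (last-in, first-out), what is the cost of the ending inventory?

Ending inventory = $1,995.30

Feb 18, 1480 sold [LIFO — newest first]: 319 @ $8.60 + 228 @ $8.15 + 50 @ $9.45 + 131 @ $4.90 + 290 @ $9.85 + 226 @ $8.20 + 236 @ $4.50 = $11,487.70
Ending inventory: 228 @ $5.85 + 147 @ $4.50 = $1,995.30
Check: goods available $13,483.00 = COGS $11,487.70 + ending $1,995.30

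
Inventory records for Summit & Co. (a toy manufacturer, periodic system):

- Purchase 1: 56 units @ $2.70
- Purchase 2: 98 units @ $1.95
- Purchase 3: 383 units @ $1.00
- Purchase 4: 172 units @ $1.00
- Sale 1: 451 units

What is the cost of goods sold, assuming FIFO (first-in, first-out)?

Sale 1 (451) [FIFO — oldest first]: 56 @ $2.70 + 98 @ $1.95 + 297 @ $1.00 = $639.30
Ending inventory: 86 @ $1.00 + 172 @ $1.00 = $258.00

COGS = $639.30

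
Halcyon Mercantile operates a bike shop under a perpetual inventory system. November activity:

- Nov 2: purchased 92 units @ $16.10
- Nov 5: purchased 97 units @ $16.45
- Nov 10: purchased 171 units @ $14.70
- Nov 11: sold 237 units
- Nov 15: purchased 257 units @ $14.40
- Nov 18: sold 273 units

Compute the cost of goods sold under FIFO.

COGS = $7,750.55

Nov 11, 237 sold [FIFO — oldest first]: 92 @ $16.10 + 97 @ $16.45 + 48 @ $14.70 = $3,782.45
Nov 18, 273 sold [FIFO — oldest first]: 123 @ $14.70 + 150 @ $14.40 = $3,968.10
Total COGS = $3,782.45 + $3,968.10 = $7,750.55
Ending inventory: 107 @ $14.40 = $1,540.80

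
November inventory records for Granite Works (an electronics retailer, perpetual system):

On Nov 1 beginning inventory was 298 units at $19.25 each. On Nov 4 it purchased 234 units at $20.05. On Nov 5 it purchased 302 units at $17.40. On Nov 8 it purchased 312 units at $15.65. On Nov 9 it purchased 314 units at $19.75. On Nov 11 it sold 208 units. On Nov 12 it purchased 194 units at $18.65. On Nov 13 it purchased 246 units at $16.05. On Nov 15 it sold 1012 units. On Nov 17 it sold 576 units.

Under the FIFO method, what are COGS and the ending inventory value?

Nov 11, 208 sold [FIFO — oldest first]: 208 @ $19.25 = $4,004.00
Nov 15, 1012 sold [FIFO — oldest first]: 90 @ $19.25 + 234 @ $20.05 + 302 @ $17.40 + 312 @ $15.65 + 74 @ $19.75 = $18,023.30
Nov 17, 576 sold [FIFO — oldest first]: 240 @ $19.75 + 194 @ $18.65 + 142 @ $16.05 = $10,637.20
Total COGS = $4,004.00 + $18,023.30 + $10,637.20 = $32,664.50
Ending inventory: 104 @ $16.05 = $1,669.20
Check: goods available $34,333.70 = COGS $32,664.50 + ending $1,669.20

COGS = $32,664.50; ending inventory = $1,669.20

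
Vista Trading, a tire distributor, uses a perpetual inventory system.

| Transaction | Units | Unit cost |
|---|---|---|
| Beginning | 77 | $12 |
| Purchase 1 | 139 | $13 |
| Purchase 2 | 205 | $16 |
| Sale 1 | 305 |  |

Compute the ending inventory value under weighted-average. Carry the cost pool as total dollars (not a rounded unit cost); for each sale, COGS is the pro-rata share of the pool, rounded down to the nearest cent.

After Beginning: 77 on hand, pool $924.00 (≈ $12.0000 each)
After Purchase 1: 216 on hand, pool $2,731.00 (≈ $12.6435 each)
After Purchase 2: 421 on hand, pool $6,011.00 (≈ $14.2779 each)
Sale 1, sell 305: 305/421 × $6,011.00 → $4,354.76
Ending inventory (cost pool remaining) = $1,656.24

Ending inventory = $1,656.24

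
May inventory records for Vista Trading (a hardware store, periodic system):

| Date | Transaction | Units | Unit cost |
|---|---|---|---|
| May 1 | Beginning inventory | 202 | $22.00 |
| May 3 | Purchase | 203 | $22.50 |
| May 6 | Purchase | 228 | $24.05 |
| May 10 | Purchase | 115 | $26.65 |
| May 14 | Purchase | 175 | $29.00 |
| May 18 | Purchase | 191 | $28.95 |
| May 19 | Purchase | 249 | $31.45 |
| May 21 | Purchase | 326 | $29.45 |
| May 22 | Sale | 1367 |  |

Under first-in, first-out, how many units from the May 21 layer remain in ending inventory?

May 22, 1367 sold [FIFO — oldest first]: 202 @ $22.00 + 203 @ $22.50 + 228 @ $24.05 + 115 @ $26.65 + 175 @ $29.00 + 191 @ $28.95 + 249 @ $31.45 + 4 @ $29.45 = $36,112.95
Ending inventory: 322 @ $29.45 = $9,482.90
Check: goods available $45,595.85 = COGS $36,112.95 + ending $9,482.90

322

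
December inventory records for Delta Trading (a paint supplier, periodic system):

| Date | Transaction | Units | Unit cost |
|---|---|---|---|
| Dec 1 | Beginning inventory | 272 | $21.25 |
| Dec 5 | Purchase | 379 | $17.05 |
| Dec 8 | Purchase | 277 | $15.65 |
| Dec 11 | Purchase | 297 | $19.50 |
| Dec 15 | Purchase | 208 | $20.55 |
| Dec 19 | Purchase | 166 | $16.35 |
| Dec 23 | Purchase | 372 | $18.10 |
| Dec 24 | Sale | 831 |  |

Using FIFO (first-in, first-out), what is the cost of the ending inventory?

Ending inventory = $21,031.25

Dec 24, 831 sold [FIFO — oldest first]: 272 @ $21.25 + 379 @ $17.05 + 180 @ $15.65 = $15,058.95
Ending inventory: 97 @ $15.65 + 297 @ $19.50 + 208 @ $20.55 + 166 @ $16.35 + 372 @ $18.10 = $21,031.25
Check: goods available $36,090.20 = COGS $15,058.95 + ending $21,031.25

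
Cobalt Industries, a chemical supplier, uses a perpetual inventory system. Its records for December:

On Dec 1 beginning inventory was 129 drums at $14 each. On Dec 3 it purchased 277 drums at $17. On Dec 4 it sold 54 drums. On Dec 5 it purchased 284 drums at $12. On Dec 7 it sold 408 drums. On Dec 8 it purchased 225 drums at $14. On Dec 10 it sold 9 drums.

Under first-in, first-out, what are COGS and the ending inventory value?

Dec 4, 54 sold [FIFO — oldest first]: 54 @ $14 = $756
Dec 7, 408 sold [FIFO — oldest first]: 75 @ $14 + 277 @ $17 + 56 @ $12 = $6,431
Dec 10, 9 sold [FIFO — oldest first]: 9 @ $12 = $108
Total COGS = $756 + $6,431 + $108 = $7,295
Ending inventory: 219 @ $12 + 225 @ $14 = $5,778

COGS = $7,295; ending inventory = $5,778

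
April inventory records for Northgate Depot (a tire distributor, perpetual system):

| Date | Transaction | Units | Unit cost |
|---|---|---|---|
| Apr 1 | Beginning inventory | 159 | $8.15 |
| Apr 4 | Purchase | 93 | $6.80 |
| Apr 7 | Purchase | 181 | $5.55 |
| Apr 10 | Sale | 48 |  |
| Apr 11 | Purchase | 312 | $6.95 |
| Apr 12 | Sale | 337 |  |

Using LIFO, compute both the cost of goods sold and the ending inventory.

Apr 10, 48 sold [LIFO — newest first]: 48 @ $5.55 = $266.40
Apr 12, 337 sold [LIFO — newest first]: 312 @ $6.95 + 25 @ $5.55 = $2,307.15
Total COGS = $266.40 + $2,307.15 = $2,573.55
Ending inventory: 159 @ $8.15 + 93 @ $6.80 + 108 @ $5.55 = $2,527.65
Check: goods available $5,101.20 = COGS $2,573.55 + ending $2,527.65

COGS = $2,573.55; ending inventory = $2,527.65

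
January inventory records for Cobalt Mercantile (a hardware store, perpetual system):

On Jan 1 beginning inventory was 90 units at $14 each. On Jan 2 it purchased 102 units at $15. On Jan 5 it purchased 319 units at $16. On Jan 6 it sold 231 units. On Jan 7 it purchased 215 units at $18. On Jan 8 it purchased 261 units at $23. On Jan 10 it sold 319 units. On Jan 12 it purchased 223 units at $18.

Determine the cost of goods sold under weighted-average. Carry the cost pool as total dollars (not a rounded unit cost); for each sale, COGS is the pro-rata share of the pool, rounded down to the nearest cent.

After Jan 1: 90 on hand, pool $1,260.00 (≈ $14.0000 each)
After Jan 2: 192 on hand, pool $2,790.00 (≈ $14.5312 each)
After Jan 5: 511 on hand, pool $7,894.00 (≈ $15.4481 each)
Jan 6, sell 231: 231/511 × $7,894.00 → $3,568.52
After Jan 7: 495 on hand, pool $8,195.48 (≈ $16.5565 each)
After Jan 8: 756 on hand, pool $14,198.48 (≈ $18.7811 each)
Jan 10, sell 319: 319/756 × $14,198.48 → $5,991.15
After Jan 12: 660 on hand, pool $12,221.33 (≈ $18.5172 each)
Total COGS = $3,568.52 + $5,991.15 = $9,559.67
Ending inventory (cost pool remaining) = $12,221.33

COGS = $9,559.67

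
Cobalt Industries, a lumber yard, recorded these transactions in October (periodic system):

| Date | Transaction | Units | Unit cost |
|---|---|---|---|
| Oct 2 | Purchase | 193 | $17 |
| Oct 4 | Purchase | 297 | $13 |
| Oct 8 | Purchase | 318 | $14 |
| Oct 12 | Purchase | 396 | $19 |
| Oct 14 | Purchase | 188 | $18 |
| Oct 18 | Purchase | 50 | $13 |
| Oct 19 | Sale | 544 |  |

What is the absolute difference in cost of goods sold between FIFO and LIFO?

FIFO COGS: 193 @ $17 + 297 @ $13 + 54 @ $14 = $7,898
LIFO COGS: 50 @ $13 + 188 @ $18 + 306 @ $19 = $9,848
Difference = |$7,898 − $9,848| = $1,950

$1,950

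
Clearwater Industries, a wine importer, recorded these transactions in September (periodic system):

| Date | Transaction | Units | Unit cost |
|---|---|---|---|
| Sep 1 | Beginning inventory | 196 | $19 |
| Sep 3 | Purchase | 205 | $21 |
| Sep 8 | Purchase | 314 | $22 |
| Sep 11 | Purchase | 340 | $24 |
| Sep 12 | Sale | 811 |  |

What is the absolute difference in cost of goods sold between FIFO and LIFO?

FIFO COGS: 196 @ $19 + 205 @ $21 + 314 @ $22 + 96 @ $24 = $17,241
LIFO COGS: 340 @ $24 + 314 @ $22 + 157 @ $21 = $18,365
Difference = |$17,241 − $18,365| = $1,124

$1,124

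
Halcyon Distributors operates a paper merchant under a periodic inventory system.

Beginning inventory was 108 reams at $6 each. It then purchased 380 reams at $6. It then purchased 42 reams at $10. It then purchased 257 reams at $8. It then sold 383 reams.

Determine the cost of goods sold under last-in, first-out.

COGS = $2,980

Sale 1 (383) [LIFO — newest first]: 257 @ $8 + 42 @ $10 + 84 @ $6 = $2,980
Ending inventory: 108 @ $6 + 296 @ $6 = $2,424
Check: goods available $5,404 = COGS $2,980 + ending $2,424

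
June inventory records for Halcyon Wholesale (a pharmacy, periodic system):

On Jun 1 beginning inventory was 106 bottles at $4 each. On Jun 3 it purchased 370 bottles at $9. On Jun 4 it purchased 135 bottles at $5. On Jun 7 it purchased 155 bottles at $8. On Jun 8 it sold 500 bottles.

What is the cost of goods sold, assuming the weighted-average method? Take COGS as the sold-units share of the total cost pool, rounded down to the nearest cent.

COGS = $3,700.39

Jun 8, sell 500: 500/766 × $5,669.00 → $3,700.39
Ending inventory (cost pool remaining) = $1,968.61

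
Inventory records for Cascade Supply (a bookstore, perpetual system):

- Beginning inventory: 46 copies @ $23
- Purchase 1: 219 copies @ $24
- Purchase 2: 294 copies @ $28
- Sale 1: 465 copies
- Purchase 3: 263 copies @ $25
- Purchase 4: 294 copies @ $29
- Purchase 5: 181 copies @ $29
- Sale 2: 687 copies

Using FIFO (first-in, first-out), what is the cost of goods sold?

COGS = $30,691

Sale 1 (465) [FIFO — oldest first]: 46 @ $23 + 219 @ $24 + 200 @ $28 = $11,914
Sale 2 (687) [FIFO — oldest first]: 94 @ $28 + 263 @ $25 + 294 @ $29 + 36 @ $29 = $18,777
Total COGS = $11,914 + $18,777 = $30,691
Ending inventory: 145 @ $29 = $4,205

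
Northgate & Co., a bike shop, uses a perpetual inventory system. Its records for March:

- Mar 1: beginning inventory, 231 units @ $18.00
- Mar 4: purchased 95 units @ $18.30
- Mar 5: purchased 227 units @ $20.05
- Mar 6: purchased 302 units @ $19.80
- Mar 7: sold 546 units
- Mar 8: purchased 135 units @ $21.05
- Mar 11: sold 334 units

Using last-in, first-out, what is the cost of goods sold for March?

COGS = $17,289.20

Mar 7, 546 sold [LIFO — newest first]: 302 @ $19.80 + 227 @ $20.05 + 17 @ $18.30 = $10,842.05
Mar 11, 334 sold [LIFO — newest first]: 135 @ $21.05 + 78 @ $18.30 + 121 @ $18.00 = $6,447.15
Total COGS = $10,842.05 + $6,447.15 = $17,289.20
Ending inventory: 110 @ $18.00 = $1,980.00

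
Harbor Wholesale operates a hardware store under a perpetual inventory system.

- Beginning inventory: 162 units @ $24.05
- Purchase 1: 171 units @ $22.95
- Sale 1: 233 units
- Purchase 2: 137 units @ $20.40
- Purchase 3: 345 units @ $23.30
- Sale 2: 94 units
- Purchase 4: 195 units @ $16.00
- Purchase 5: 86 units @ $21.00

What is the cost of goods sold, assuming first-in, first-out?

COGS = $7,682.85

Sale 1 (233) [FIFO — oldest first]: 162 @ $24.05 + 71 @ $22.95 = $5,525.55
Sale 2 (94) [FIFO — oldest first]: 94 @ $22.95 = $2,157.30
Total COGS = $5,525.55 + $2,157.30 = $7,682.85
Ending inventory: 6 @ $22.95 + 137 @ $20.40 + 345 @ $23.30 + 195 @ $16.00 + 86 @ $21.00 = $15,897.00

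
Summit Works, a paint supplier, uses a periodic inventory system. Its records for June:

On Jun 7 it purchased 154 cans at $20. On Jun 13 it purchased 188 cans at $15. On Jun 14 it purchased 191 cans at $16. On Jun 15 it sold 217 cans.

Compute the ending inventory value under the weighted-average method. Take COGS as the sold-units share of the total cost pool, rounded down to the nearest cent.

Ending inventory = $5,309.75

Jun 15, sell 217: 217/533 × $8,956.00 → $3,646.25
Ending inventory (cost pool remaining) = $5,309.75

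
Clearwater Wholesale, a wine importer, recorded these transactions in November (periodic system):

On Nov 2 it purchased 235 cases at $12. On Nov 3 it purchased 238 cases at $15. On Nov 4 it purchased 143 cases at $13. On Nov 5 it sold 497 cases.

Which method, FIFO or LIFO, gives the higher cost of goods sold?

FIFO COGS: 235 @ $12 + 238 @ $15 + 24 @ $13 = $6,702
LIFO COGS: 143 @ $13 + 238 @ $15 + 116 @ $12 = $6,821

LIFO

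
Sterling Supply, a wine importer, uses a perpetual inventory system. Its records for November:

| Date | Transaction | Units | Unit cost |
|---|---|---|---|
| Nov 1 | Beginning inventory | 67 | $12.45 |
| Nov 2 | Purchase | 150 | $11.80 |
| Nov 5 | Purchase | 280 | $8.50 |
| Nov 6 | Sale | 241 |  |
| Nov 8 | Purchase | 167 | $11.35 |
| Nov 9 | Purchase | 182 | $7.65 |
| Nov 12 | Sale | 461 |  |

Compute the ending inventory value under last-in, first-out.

Ending inventory = $1,742.75

Nov 6, 241 sold [LIFO — newest first]: 241 @ $8.50 = $2,048.50
Nov 12, 461 sold [LIFO — newest first]: 182 @ $7.65 + 167 @ $11.35 + 39 @ $8.50 + 73 @ $11.80 = $4,480.65
Total COGS = $2,048.50 + $4,480.65 = $6,529.15
Ending inventory: 67 @ $12.45 + 77 @ $11.80 = $1,742.75
Check: goods available $8,271.90 = COGS $6,529.15 + ending $1,742.75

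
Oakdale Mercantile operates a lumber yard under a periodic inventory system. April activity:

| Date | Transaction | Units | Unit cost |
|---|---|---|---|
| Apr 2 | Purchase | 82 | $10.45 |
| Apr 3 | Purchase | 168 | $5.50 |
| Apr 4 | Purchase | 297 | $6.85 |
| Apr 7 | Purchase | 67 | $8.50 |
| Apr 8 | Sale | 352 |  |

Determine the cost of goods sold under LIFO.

Apr 8, 352 sold [LIFO — newest first]: 67 @ $8.50 + 285 @ $6.85 = $2,521.75
Ending inventory: 82 @ $10.45 + 168 @ $5.50 + 12 @ $6.85 = $1,863.10

COGS = $2,521.75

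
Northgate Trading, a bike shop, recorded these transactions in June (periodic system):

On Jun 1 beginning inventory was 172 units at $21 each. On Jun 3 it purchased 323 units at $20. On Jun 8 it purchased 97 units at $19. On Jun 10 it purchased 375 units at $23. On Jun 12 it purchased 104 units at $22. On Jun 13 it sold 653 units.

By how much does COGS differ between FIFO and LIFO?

$978

FIFO COGS: 172 @ $21 + 323 @ $20 + 97 @ $19 + 61 @ $23 = $13,318
LIFO COGS: 104 @ $22 + 375 @ $23 + 97 @ $19 + 77 @ $20 = $14,296
Difference = |$13,318 − $14,296| = $978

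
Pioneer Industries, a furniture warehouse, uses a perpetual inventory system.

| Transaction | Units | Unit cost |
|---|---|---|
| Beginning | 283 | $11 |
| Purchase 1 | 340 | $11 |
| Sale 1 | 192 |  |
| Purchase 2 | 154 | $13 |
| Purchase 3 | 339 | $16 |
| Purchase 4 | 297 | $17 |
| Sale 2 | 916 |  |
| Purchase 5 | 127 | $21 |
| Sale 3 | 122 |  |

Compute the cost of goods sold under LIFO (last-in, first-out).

COGS = $18,535

Sale 1 (192) [LIFO — newest first]: 192 @ $11 = $2,112
Sale 2 (916) [LIFO — newest first]: 297 @ $17 + 339 @ $16 + 154 @ $13 + 126 @ $11 = $13,861
Sale 3 (122) [LIFO — newest first]: 122 @ $21 = $2,562
Total COGS = $2,112 + $13,861 + $2,562 = $18,535
Ending inventory: 283 @ $11 + 22 @ $11 + 5 @ $21 = $3,460
Check: goods available $21,995 = COGS $18,535 + ending $3,460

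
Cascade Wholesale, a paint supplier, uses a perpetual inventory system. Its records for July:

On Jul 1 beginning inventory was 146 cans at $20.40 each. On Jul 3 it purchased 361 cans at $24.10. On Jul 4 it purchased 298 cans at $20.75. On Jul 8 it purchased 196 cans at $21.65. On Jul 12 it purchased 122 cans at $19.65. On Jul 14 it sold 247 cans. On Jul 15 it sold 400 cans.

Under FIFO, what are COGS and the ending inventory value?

COGS = $14,583.50; ending inventory = $9,919.20

Jul 14, 247 sold [FIFO — oldest first]: 146 @ $20.40 + 101 @ $24.10 = $5,412.50
Jul 15, 400 sold [FIFO — oldest first]: 260 @ $24.10 + 140 @ $20.75 = $9,171.00
Total COGS = $5,412.50 + $9,171.00 = $14,583.50
Ending inventory: 158 @ $20.75 + 196 @ $21.65 + 122 @ $19.65 = $9,919.20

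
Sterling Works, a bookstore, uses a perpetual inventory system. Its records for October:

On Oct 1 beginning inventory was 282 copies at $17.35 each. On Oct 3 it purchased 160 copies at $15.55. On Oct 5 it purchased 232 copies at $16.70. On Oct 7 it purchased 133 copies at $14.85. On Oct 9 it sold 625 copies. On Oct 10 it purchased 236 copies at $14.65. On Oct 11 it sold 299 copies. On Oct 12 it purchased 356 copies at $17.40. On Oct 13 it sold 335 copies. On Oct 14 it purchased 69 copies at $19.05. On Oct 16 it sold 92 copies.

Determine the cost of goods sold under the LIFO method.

Oct 9, 625 sold [LIFO — newest first]: 133 @ $14.85 + 232 @ $16.70 + 160 @ $15.55 + 100 @ $17.35 = $10,072.45
Oct 11, 299 sold [LIFO — newest first]: 236 @ $14.65 + 63 @ $17.35 = $4,550.45
Oct 13, 335 sold [LIFO — newest first]: 335 @ $17.40 = $5,829.00
Oct 16, 92 sold [LIFO — newest first]: 69 @ $19.05 + 21 @ $17.40 + 2 @ $17.35 = $1,714.55
Total COGS = $10,072.45 + $4,550.45 + $5,829.00 + $1,714.55 = $22,166.45
Ending inventory: 117 @ $17.35 = $2,029.95
Check: goods available $24,196.40 = COGS $22,166.45 + ending $2,029.95

COGS = $22,166.45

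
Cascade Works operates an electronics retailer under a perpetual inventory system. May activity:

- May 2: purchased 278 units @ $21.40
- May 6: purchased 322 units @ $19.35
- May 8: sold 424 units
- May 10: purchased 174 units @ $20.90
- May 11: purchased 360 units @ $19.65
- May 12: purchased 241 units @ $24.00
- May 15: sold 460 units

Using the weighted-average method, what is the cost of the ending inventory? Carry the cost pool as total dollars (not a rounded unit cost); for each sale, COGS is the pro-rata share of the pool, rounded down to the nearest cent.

After May 2: 278 on hand, pool $5,949.20 (≈ $21.4000 each)
After May 6: 600 on hand, pool $12,179.90 (≈ $20.2998 each)
May 8, sell 424: 424/600 × $12,179.90 → $8,607.12
After May 10: 350 on hand, pool $7,209.38 (≈ $20.5982 each)
After May 11: 710 on hand, pool $14,283.38 (≈ $20.1174 each)
After May 12: 951 on hand, pool $20,067.38 (≈ $21.1013 each)
May 15, sell 460: 460/951 × $20,067.38 → $9,706.61
Total COGS = $8,607.12 + $9,706.61 = $18,313.73
Ending inventory (cost pool remaining) = $10,360.77

Ending inventory = $10,360.77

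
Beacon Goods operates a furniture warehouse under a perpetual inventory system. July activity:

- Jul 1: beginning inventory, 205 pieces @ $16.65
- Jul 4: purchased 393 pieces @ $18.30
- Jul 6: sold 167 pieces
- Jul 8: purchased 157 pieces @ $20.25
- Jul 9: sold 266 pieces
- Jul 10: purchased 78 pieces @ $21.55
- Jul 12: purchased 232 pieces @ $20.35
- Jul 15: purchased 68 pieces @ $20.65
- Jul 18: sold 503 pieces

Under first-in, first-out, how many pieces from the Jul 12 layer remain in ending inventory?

Jul 6, 167 sold [FIFO — oldest first]: 167 @ $16.65 = $2,780.55
Jul 9, 266 sold [FIFO — oldest first]: 38 @ $16.65 + 228 @ $18.30 = $4,805.10
Jul 18, 503 sold [FIFO — oldest first]: 165 @ $18.30 + 157 @ $20.25 + 78 @ $21.55 + 103 @ $20.35 = $9,975.70
Total COGS = $2,780.55 + $4,805.10 + $9,975.70 = $17,561.35
Ending inventory: 129 @ $20.35 + 68 @ $20.65 = $4,029.35

129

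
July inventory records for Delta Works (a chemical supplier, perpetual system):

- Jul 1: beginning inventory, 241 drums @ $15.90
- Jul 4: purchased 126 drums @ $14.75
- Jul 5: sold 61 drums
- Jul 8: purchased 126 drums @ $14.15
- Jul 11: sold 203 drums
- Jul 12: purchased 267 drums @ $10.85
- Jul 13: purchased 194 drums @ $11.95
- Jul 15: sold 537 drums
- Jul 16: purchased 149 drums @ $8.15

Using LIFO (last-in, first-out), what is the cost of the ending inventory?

Ending inventory = $3,647.05

Jul 5, 61 sold [LIFO — newest first]: 61 @ $14.75 = $899.75
Jul 11, 203 sold [LIFO — newest first]: 126 @ $14.15 + 65 @ $14.75 + 12 @ $15.90 = $2,932.45
Jul 15, 537 sold [LIFO — newest first]: 194 @ $11.95 + 267 @ $10.85 + 76 @ $15.90 = $6,423.65
Total COGS = $899.75 + $2,932.45 + $6,423.65 = $10,255.85
Ending inventory: 153 @ $15.90 + 149 @ $8.15 = $3,647.05
Check: goods available $13,902.90 = COGS $10,255.85 + ending $3,647.05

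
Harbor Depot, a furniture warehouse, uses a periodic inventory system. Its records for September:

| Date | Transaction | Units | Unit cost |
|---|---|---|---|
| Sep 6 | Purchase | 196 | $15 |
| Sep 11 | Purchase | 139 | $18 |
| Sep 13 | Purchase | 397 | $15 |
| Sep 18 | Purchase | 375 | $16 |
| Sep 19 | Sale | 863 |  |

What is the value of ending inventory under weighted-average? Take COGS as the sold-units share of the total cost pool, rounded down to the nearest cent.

Sep 19, sell 863: 863/1107 × $17,397.00 → $13,562.43
Ending inventory (cost pool remaining) = $3,834.57

Ending inventory = $3,834.57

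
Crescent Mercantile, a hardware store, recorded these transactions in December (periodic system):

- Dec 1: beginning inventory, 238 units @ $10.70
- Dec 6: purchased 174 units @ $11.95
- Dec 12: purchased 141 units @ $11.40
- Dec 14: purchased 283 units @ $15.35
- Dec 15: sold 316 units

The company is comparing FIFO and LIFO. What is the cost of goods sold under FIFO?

COGS = $3,478.70

FIFO COGS: 238 @ $10.70 + 78 @ $11.95 = $3,478.70
LIFO COGS: 283 @ $15.35 + 33 @ $11.40 = $4,720.25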